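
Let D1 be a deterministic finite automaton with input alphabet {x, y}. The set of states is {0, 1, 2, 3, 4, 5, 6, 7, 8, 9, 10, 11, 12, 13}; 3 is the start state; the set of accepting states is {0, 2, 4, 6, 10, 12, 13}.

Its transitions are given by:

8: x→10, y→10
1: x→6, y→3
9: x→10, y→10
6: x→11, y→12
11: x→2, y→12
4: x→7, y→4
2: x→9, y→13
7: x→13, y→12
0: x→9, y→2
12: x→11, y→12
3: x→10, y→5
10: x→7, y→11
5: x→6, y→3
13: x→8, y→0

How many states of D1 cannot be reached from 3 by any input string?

BFS from 3 reaches {0, 2, 3, 5, 6, 7, 8, 9, 10, 11, 12, 13}; the 2 state(s) 1, 4 are never visited.

2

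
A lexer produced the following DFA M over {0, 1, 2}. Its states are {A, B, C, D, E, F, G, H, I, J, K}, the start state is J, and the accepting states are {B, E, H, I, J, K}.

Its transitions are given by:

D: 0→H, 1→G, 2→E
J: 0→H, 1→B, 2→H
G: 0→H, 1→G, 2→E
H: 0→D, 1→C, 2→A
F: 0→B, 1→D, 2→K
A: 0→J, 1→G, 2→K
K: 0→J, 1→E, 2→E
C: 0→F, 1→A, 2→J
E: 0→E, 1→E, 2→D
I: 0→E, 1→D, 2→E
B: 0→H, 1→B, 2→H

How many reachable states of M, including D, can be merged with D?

States {I} cannot be reached from the start state, so discard them.
Initial partition by acceptance: {B,E,H,J,K} | {A,C,D,F,G}.
Refine {B,E,H,J,K} on symbol 0: members go to different blocks, giving {B,E,J,K} and {H}.
On input 0, block {B,E,J,K} splits into {B,J} and {E,K}.
Refine {A,C,D,F,G} on symbol 0: members go to different blocks, giving {A,F} and {D,G} and {C}.
Refine {E,K} on symbol 0: members go to different blocks, giving {E} and {K}.
Stable partition: {B,J} | {A,F} | {H} | {E} | {D,G} | {C} | {K} — 7 equivalence classes.
State D belongs to the block {D,G}, which has 2 states.

2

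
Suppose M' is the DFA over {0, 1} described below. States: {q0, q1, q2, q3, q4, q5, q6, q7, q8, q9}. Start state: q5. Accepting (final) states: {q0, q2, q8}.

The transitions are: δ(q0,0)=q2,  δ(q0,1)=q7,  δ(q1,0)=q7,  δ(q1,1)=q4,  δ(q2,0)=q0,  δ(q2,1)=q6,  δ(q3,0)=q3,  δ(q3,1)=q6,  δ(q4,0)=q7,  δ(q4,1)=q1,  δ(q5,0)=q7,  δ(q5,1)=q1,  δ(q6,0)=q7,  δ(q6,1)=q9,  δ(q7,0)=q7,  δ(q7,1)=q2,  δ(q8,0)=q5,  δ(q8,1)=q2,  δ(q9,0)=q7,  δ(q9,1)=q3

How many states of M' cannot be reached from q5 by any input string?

Starting at q5 and following transitions, the reachable set is {q0, q1, q2, q3, q4, q5, q6, q7, q9}. That leaves q8 unreachable — 1 in total.

1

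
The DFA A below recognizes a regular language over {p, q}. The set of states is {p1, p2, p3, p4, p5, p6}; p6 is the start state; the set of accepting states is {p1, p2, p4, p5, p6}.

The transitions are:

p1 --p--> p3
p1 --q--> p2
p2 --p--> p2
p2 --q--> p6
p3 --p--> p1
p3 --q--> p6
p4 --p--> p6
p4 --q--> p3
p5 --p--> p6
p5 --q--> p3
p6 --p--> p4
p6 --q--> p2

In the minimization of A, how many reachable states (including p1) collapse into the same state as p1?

States {p5} cannot be reached from the start state, so discard them.
Start with accepting vs non-accepting: {p1,p2,p4,p6} | {p3}.
Split {p1,p2,p4,p6} by δ(·,p) → {p2,p4,p6} and {p1}.
Split {p2,p4,p6} by δ(·,q) → {p2,p6} and {p4}.
On input p, block {p2,p6} splits into {p2} and {p6}.
Stable partition: {p2} | {p3} | {p1} | {p4} | {p6} — 5 equivalence classes.
State p1 belongs to the block {p1}, which has 1 states.

1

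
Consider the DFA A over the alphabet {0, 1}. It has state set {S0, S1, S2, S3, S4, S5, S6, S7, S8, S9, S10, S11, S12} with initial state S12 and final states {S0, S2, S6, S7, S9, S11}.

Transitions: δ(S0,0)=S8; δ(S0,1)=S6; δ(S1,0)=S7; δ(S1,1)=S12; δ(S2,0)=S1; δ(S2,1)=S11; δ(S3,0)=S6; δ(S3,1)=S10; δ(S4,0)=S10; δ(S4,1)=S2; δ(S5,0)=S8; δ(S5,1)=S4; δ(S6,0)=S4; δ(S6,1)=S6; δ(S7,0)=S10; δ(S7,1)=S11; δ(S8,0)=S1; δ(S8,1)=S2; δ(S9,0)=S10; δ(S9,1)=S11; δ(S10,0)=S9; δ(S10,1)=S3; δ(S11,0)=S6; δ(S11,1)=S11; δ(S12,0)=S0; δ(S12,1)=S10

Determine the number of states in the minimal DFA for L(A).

6

Reachable states from the start: {S0,S1,S2,S3,S4,S6,S7,S8,S9,S10,S11,S12}. Unreachable: {S5} — drop them.
Start with accepting vs non-accepting: {S0,S2,S6,S7,S9,S11} | {S1,S3,S4,S8,S10,S12}.
On input 0, block {S0,S2,S6,S7,S9,S11} splits into {S0,S2,S6,S7,S9} and {S11}.
Split {S0,S2,S6,S7,S9} by δ(·,1) → {S2,S7,S9} and {S0,S6}.
Split {S1,S3,S4,S8,S10,S12} by δ(·,0) → {S1,S10} and {S3,S12} and {S4,S8}.
Stable partition: {S2,S7,S9} | {S1,S10} | {S11} | {S0,S6} | {S3,S12} | {S4,S8} — 6 equivalence classes.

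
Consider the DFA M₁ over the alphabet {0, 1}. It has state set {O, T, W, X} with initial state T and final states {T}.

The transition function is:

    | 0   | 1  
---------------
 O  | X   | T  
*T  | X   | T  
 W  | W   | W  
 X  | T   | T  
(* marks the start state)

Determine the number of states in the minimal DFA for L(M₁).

First remove the unreachable states {O,W}; 2 states remain.
P0 = {T} | {X}.
The partition is now stable with 2 blocks: {T} | {X}.

2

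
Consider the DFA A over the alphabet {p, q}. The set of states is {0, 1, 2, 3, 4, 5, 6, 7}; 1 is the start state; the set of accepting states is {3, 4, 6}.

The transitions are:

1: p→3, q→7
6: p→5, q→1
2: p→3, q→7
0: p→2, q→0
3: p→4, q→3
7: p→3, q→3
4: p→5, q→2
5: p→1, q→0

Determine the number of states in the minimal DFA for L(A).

Reachable states from the start: {0,1,2,3,4,5,7}. Unreachable: {6} — drop them.
Start with accepting vs non-accepting: {3,4} | {0,1,2,5,7}.
Refine {3,4} on symbol p: members go to different blocks, giving {3} and {4}.
On input p, block {0,1,2,5,7} splits into {1,2,7} and {0,5}.
Split {1,2,7} by δ(·,q) → {1,2} and {7}.
The partition is now stable with 5 blocks: {3} | {1,2} | {4} | {0,5} | {7}.

5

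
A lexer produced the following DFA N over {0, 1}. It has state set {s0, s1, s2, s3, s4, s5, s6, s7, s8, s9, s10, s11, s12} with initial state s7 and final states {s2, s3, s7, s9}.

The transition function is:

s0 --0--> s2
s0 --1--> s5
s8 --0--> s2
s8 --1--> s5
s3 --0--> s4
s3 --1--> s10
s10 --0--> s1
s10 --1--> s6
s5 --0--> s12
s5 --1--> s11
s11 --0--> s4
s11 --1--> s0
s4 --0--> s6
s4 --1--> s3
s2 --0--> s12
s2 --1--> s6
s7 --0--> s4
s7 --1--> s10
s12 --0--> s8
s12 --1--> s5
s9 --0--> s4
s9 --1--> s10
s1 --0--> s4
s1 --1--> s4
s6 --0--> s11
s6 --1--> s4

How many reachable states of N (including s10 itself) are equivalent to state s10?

States {s9} cannot be reached from the start state, so discard them.
P0 = {s2,s3,s7} | {s0,s1,s4,s5,s6,s8,s10,s11,s12}.
Split {s0,s1,s4,s5,s6,s8,s10,s11,s12} by δ(·,0) → {s1,s4,s5,s6,s10,s11,s12} and {s0,s8}.
Split {s1,s4,s5,s6,s10,s11,s12} by δ(·,0) → {s1,s4,s5,s6,s10,s11} and {s12}.
Split {s2,s3,s7} by δ(·,0) → {s3,s7} and {s2}.
Split {s1,s4,s5,s6,s10,s11} by δ(·,0) → {s1,s4,s6,s10,s11} and {s5}.
Split {s1,s4,s6,s10,s11} by δ(·,1) → {s1,s6,s10} and {s4} and {s11}.
Split {s1,s6,s10} by δ(·,0) → {s1} and {s6} and {s10}.
No further refinement is possible. Final partition (10 blocks): {s3,s7} | {s1} | {s0,s8} | {s12} | {s2} | {s5} | {s4} | {s11} | {s6} | {s10}.
State s10 belongs to the block {s10}, which has 1 states.

1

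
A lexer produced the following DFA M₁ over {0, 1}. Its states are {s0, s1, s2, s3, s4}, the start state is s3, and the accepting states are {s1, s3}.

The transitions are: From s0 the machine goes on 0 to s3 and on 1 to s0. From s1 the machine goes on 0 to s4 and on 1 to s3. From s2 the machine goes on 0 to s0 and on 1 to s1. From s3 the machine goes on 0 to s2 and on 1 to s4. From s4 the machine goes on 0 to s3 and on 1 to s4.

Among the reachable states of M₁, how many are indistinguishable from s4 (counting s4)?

All states are reachable from the start state.
P0 = {s1,s3} | {s0,s2,s4}.
Refine {s1,s3} on symbol 1: members go to different blocks, giving {s1} and {s3}.
Refine {s0,s2,s4} on symbol 0: members go to different blocks, giving {s0,s4} and {s2}.
Stable partition: {s1} | {s0,s4} | {s3} | {s2} — 4 equivalence classes.
The equivalence class containing s4 is {s0,s4}, of size 2.

2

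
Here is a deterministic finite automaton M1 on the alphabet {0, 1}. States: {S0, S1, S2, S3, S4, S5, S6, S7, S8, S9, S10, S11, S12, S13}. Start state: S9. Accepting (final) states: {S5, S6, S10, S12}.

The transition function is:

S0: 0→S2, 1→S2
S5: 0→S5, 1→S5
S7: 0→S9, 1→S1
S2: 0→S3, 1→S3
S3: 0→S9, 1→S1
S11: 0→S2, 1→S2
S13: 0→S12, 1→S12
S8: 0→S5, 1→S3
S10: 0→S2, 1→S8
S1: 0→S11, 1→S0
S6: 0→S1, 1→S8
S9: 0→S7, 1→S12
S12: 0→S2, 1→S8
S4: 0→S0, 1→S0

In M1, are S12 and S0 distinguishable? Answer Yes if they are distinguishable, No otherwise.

Yes

First remove the unreachable states {S4,S6,S10,S13}; 10 states remain.
Initial partition by acceptance: {S5,S12} | {S0,S1,S2,S3,S7,S8,S9,S11}.
Split {S5,S12} by δ(·,0) → {S5} and {S12}.
On input 0, block {S0,S1,S2,S3,S7,S8,S9,S11} splits into {S0,S1,S2,S3,S7,S9,S11} and {S8}.
On input 1, block {S0,S1,S2,S3,S7,S9,S11} splits into {S0,S1,S2,S3,S7,S11} and {S9}.
On input 0, block {S0,S1,S2,S3,S7,S11} splits into {S0,S1,S2,S11} and {S3,S7}.
On input 0, block {S0,S1,S2,S11} splits into {S0,S1,S11} and {S2}.
On input 0, block {S0,S1,S11} splits into {S0,S11} and {S1}.
Stable partition: {S5} | {S0,S11} | {S12} | {S8} | {S9} | {S3,S7} | {S2} | {S1} — 8 equivalence classes.
S12 and S0 end up in different blocks, so they are distinguishable. For instance, the string 'ε' is accepted from only S12.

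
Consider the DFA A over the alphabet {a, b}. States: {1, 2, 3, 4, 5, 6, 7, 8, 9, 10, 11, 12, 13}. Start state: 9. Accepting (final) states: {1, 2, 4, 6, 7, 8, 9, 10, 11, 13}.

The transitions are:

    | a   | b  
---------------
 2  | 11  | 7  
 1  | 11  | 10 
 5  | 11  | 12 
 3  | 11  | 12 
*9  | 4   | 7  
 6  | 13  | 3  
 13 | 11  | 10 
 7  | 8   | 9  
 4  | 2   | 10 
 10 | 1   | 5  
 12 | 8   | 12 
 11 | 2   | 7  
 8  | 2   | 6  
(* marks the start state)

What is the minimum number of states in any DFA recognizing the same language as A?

6

Initial partition by acceptance: {1,2,4,6,7,8,9,10,11,13} | {3,5,12}.
On input b, block {1,2,4,6,7,8,9,10,11,13} splits into {1,2,4,7,8,9,11,13} and {6,10}.
Split {1,2,4,7,8,9,11,13} by δ(·,b) → {1,4,8,13} and {2,7,9,11}.
Split {3,5,12} by δ(·,a) → {3,5} and {12}.
Split {2,7,9,11} by δ(·,a) → {2,11} and {7,9}.
Stable partition: {1,4,8,13} | {3,5} | {6,10} | {2,11} | {12} | {7,9} — 6 equivalence classes.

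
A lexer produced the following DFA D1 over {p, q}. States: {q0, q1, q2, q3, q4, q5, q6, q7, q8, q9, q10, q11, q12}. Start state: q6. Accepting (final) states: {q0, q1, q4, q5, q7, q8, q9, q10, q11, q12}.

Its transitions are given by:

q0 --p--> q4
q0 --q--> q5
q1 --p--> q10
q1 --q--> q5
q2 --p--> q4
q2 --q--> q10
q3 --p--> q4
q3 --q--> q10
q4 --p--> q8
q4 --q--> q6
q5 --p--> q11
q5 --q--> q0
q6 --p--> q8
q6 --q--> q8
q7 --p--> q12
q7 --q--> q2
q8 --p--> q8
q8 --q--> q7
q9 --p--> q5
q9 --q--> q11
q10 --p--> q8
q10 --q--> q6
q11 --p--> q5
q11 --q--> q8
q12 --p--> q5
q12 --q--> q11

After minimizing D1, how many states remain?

9

States {q1,q3,q9} cannot be reached from the start state, so discard them.
Initial partition by acceptance: {q0,q4,q5,q7,q8,q10,q11,q12} | {q2,q6}.
On input q, block {q0,q4,q5,q7,q8,q10,q11,q12} splits into {q0,q5,q8,q11,q12} and {q4,q7,q10}.
Refine {q0,q5,q8,q11,q12} on symbol p: members go to different blocks, giving {q5,q8,q11,q12} and {q0}.
Split {q5,q8,q11,q12} by δ(·,q) → {q11,q12} and {q5} and {q8}.
Refine {q11,q12} on symbol q: members go to different blocks, giving {q11} and {q12}.
Split {q2,q6} by δ(·,p) → {q2} and {q6}.
Split {q4,q7,q10} by δ(·,p) → {q4,q10} and {q7}.
No further refinement is possible. Final partition (9 blocks): {q11} | {q2} | {q4,q10} | {q0} | {q5} | {q8} | {q12} | {q6} | {q7}.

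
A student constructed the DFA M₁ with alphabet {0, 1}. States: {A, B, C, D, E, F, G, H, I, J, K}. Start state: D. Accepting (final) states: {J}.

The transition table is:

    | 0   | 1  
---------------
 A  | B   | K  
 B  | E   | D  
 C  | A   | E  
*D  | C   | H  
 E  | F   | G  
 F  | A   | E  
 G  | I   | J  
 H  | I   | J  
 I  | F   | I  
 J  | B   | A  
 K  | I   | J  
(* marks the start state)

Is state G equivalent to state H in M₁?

Yes

Every state is reachable, so we keep all 11.
Start with accepting vs non-accepting: {J} | {A,B,C,D,E,F,G,H,I,K}.
Refine {A,B,C,D,E,F,G,H,I,K} on symbol 1: members go to different blocks, giving {A,B,C,D,E,F,I} and {G,H,K}.
Split {A,B,C,D,E,F,I} by δ(·,1) → {B,C,F,I} and {A,D,E}.
On input 0, block {B,C,F,I} splits into {B,C,F} and {I}.
Stable partition: {J} | {B,C,F} | {G,H,K} | {A,D,E} | {I} — 5 equivalence classes.
G and H lie in the same block of the stable partition, so they are equivalent — no string distinguishes them.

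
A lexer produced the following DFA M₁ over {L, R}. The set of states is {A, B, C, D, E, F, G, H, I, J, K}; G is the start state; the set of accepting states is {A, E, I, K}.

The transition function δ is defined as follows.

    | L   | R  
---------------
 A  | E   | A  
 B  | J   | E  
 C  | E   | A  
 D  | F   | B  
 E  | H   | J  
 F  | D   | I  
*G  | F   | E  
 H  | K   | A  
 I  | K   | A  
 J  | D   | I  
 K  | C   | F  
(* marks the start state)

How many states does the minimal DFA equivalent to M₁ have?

6

Every state is reachable, so we keep all 11.
Start with accepting vs non-accepting: {A,E,I,K} | {B,C,D,F,G,H,J}.
On input L, block {A,E,I,K} splits into {A,I} and {E,K}.
On input L, block {B,C,D,F,G,H,J} splits into {B,D,F,G,J} and {C,H}.
On input R, block {B,D,F,G,J} splits into {B,G} and {F,J} and {D}.
The partition is now stable with 6 blocks: {A,I} | {B,G} | {E,K} | {C,H} | {F,J} | {D}.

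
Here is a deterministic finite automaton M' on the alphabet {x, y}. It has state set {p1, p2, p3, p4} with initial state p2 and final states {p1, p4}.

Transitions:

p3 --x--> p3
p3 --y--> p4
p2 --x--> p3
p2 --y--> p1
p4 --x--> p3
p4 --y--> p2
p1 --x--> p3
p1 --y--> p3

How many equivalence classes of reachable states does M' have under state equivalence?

Initial partition by acceptance: {p1,p4} | {p2,p3}.
The partition is now stable with 2 blocks: {p1,p4} | {p2,p3}.

2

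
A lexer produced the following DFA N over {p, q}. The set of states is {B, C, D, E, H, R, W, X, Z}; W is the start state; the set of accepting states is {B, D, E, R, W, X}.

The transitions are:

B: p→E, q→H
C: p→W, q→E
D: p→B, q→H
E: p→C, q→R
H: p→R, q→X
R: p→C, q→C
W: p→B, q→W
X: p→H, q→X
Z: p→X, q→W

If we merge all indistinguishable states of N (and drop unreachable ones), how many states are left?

Reachable states from the start: {B,C,E,H,R,W,X}. Unreachable: {D,Z} — drop them.
P0 = {B,E,R,W,X} | {C,H}.
Split {B,E,R,W,X} by δ(·,p) → {E,R,X} and {B,W}.
Split {E,R,X} by δ(·,q) → {E,X} and {R}.
Refine {E,X} on symbol q: members go to different blocks, giving {E} and {X}.
On input p, block {C,H} splits into {C} and {H}.
Split {B,W} by δ(·,p) → {B} and {W}.
The partition is now stable with 7 blocks: {E} | {C} | {B} | {R} | {X} | {H} | {W}.

7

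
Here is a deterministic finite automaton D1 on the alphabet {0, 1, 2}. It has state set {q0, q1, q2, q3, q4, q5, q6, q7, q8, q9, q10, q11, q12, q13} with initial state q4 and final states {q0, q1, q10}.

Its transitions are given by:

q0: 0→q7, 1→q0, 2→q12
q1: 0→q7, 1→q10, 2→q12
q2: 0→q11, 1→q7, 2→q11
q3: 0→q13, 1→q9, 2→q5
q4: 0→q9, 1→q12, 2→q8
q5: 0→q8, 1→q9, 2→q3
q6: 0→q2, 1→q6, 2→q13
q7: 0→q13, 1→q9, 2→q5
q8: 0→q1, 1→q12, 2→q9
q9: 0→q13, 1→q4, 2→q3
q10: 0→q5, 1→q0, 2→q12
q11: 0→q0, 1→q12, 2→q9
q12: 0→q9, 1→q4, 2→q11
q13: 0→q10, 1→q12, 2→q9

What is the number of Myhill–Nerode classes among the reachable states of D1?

5

Reachable states from the start: {q0,q1,q3,q4,q5,q7,q8,q9,q10,q11,q12,q13}. Unreachable: {q2,q6} — drop them.
P0 = {q0,q1,q10} | {q3,q4,q5,q7,q8,q9,q11,q12,q13}.
Refine {q3,q4,q5,q7,q8,q9,q11,q12,q13} on symbol 0: members go to different blocks, giving {q3,q4,q5,q7,q9,q12} and {q8,q11,q13}.
On input 0, block {q3,q4,q5,q7,q9,q12} splits into {q3,q5,q7,q9} and {q4,q12}.
Refine {q3,q5,q7,q9} on symbol 1: members go to different blocks, giving {q3,q5,q7} and {q9}.
Stable partition: {q0,q1,q10} | {q3,q5,q7} | {q8,q11,q13} | {q4,q12} | {q9} — 5 equivalence classes.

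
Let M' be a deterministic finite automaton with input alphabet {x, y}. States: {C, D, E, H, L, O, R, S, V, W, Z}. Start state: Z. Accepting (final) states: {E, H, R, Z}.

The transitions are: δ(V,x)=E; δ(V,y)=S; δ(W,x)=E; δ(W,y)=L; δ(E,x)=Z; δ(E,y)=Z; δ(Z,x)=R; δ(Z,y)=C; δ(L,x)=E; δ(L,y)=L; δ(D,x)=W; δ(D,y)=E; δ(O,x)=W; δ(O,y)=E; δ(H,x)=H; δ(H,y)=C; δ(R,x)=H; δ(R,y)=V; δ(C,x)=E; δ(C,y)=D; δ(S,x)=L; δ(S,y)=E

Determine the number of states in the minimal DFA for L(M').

5

First remove the unreachable states {O}; 10 states remain.
Initial partition by acceptance: {E,H,R,Z} | {C,D,L,S,V,W}.
Refine {E,H,R,Z} on symbol y: members go to different blocks, giving {H,R,Z} and {E}.
On input x, block {C,D,L,S,V,W} splits into {C,L,V,W} and {D,S}.
On input y, block {C,L,V,W} splits into {C,V} and {L,W}.
No further refinement is possible. Final partition (5 blocks): {H,R,Z} | {C,V} | {E} | {D,S} | {L,W}.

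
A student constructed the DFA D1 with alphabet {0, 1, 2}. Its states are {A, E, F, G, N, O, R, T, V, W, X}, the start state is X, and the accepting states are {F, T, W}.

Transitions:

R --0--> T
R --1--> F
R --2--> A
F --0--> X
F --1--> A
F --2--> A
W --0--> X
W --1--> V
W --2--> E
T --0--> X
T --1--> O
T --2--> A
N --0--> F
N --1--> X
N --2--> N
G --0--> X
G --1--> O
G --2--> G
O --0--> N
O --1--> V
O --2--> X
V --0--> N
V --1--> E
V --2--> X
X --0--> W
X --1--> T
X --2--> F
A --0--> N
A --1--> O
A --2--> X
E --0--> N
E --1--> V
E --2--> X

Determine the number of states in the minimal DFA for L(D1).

Reachable states from the start: {A,E,F,N,O,T,V,W,X}. Unreachable: {G,R} — drop them.
P0 = {F,T,W} | {A,E,N,O,V,X}.
On input 0, block {A,E,N,O,V,X} splits into {A,E,O,V} and {N,X}.
Refine {N,X} on symbol 1: members go to different blocks, giving {X} and {N}.
Stable partition: {F,T,W} | {A,E,O,V} | {X} | {N} — 4 equivalence classes.

4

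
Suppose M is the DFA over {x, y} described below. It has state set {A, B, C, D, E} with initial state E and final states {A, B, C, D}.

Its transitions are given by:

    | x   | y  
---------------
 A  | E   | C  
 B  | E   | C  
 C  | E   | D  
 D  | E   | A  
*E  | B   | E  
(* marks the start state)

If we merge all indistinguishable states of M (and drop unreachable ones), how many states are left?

2

All states are reachable from the start state.
Start with accepting vs non-accepting: {A,B,C,D} | {E}.
The partition is now stable with 2 blocks: {A,B,C,D} | {E}.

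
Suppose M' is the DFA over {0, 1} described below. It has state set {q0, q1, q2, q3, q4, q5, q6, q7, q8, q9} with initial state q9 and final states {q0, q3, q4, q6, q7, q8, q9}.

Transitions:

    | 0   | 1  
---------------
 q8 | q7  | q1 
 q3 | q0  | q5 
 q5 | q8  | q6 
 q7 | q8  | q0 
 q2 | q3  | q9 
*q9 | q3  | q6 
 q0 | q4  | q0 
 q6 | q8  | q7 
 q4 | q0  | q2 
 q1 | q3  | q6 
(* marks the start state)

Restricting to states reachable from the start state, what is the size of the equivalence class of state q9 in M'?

Every state is reachable, so we keep all 10.
Initial partition by acceptance: {q0,q3,q4,q6,q7,q8,q9} | {q1,q2,q5}.
Split {q0,q3,q4,q6,q7,q8,q9} by δ(·,1) → {q0,q6,q7,q9} and {q3,q4,q8}.
No further refinement is possible. Final partition (3 blocks): {q0,q6,q7,q9} | {q1,q2,q5} | {q3,q4,q8}.
The equivalence class containing q9 is {q0,q6,q7,q9}, of size 4.

4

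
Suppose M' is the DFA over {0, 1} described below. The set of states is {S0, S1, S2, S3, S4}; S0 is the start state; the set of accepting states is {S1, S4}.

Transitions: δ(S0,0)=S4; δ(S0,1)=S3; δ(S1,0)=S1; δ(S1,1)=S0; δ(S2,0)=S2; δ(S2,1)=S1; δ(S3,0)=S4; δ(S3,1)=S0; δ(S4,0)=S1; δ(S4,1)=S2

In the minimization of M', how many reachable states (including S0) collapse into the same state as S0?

2

P0 = {S1,S4} | {S0,S2,S3}.
Split {S0,S2,S3} by δ(·,0) → {S0,S3} and {S2}.
Refine {S1,S4} on symbol 1: members go to different blocks, giving {S1} and {S4}.
Stable partition: {S1} | {S0,S3} | {S2} | {S4} — 4 equivalence classes.
The equivalence class containing S0 is {S0,S3}, of size 2.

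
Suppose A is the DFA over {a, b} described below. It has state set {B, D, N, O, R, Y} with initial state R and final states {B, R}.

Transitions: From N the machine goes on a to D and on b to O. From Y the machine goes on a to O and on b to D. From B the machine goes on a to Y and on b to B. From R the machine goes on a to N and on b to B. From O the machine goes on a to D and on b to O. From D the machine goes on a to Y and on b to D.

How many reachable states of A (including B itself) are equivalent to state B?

2

All states are reachable from the start state.
Start with accepting vs non-accepting: {B,R} | {D,N,O,Y}.
Stable partition: {B,R} | {D,N,O,Y} — 2 equivalence classes.
State B belongs to the block {B,R}, which has 2 states.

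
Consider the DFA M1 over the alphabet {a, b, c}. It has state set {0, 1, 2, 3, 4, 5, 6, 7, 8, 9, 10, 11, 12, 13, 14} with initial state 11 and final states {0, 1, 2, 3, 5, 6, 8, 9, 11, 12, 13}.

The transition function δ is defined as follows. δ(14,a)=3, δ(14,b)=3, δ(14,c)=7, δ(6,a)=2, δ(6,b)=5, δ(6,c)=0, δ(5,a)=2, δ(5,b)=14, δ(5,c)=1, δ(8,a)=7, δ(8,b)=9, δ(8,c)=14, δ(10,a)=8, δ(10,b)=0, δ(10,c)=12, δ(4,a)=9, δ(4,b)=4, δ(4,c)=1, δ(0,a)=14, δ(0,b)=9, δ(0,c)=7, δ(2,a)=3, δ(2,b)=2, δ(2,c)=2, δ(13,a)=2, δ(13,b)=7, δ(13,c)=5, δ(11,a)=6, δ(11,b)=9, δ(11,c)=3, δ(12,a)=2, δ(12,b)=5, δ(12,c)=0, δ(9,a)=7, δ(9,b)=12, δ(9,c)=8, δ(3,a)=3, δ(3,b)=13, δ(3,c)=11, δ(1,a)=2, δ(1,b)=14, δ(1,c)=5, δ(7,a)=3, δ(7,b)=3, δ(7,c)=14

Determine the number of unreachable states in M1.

Starting at 11 and following transitions, the reachable set is {0, 1, 2, 3, 5, 6, 7, 8, 9, 11, 12, 13, 14}. That leaves 4, 10 unreachable — 2 in total.

2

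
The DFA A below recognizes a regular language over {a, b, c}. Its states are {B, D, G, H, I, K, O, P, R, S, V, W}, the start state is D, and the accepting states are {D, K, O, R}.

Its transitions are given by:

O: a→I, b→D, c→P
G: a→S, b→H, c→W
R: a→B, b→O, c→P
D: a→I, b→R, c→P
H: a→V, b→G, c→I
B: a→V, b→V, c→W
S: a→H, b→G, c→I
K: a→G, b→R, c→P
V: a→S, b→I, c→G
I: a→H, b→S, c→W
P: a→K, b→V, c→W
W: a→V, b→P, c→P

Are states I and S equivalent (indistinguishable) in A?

Initial partition by acceptance: {D,K,O,R} | {B,G,H,I,P,S,V,W}.
On input a, block {B,G,H,I,P,S,V,W} splits into {B,G,H,I,S,V,W} and {P}.
Refine {B,G,H,I,S,V,W} on symbol b: members go to different blocks, giving {B,G,H,I,S,V} and {W}.
Split {B,G,H,I,S,V} by δ(·,c) → {H,S,V} and {B,G,I}.
The partition is now stable with 5 blocks: {D,K,O,R} | {H,S,V} | {P} | {W} | {B,G,I}.
I and S end up in different blocks, so they are distinguishable. For instance, the string 'cba' is accepted from only I.

No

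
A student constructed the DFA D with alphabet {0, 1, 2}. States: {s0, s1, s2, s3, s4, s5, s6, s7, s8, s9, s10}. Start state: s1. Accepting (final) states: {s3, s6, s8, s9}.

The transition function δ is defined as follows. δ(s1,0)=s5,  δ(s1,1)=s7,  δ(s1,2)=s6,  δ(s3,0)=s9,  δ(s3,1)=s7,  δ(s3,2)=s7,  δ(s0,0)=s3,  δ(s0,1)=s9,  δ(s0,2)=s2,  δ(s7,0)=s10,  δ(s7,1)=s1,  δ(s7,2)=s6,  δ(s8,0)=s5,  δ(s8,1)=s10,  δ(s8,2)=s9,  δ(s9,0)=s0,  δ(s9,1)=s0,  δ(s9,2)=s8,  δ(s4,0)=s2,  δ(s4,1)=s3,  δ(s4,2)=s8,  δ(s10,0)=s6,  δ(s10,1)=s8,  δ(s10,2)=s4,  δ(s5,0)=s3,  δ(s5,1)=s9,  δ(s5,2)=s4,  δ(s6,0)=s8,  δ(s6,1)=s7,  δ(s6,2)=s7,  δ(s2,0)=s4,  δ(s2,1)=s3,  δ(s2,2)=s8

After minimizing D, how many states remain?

5

All states are reachable from the start state.
Start with accepting vs non-accepting: {s3,s6,s8,s9} | {s0,s1,s2,s4,s5,s7,s10}.
On input 0, block {s3,s6,s8,s9} splits into {s3,s6} and {s8,s9}.
On input 0, block {s0,s1,s2,s4,s5,s7,s10} splits into {s1,s2,s4,s7} and {s0,s5,s10}.
On input 0, block {s1,s2,s4,s7} splits into {s1,s7} and {s2,s4}.
No further refinement is possible. Final partition (5 blocks): {s3,s6} | {s1,s7} | {s8,s9} | {s0,s5,s10} | {s2,s4}.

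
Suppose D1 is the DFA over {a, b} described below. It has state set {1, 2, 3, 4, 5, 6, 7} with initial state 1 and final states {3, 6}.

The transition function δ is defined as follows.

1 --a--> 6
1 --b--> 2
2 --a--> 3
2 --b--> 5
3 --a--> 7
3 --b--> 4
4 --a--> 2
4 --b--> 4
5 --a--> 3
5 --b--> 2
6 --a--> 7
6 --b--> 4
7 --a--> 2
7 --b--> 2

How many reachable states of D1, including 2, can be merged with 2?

All states are reachable from the start state.
P0 = {3,6} | {1,2,4,5,7}.
On input a, block {1,2,4,5,7} splits into {1,2,5} and {4,7}.
Refine {4,7} on symbol b: members go to different blocks, giving {4} and {7}.
The partition is now stable with 4 blocks: {3,6} | {1,2,5} | {4} | {7}.
State 2 belongs to the block {1,2,5}, which has 3 states.

3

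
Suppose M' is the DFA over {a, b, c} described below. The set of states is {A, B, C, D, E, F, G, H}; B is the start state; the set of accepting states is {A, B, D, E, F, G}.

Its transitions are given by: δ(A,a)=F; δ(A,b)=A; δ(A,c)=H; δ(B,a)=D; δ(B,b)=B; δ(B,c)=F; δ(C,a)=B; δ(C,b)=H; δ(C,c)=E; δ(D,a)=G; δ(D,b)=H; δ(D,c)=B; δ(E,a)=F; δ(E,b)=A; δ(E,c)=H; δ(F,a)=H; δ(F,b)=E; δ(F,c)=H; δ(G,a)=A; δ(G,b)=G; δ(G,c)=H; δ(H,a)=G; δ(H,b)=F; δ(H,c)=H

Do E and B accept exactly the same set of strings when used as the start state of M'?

No

First remove the unreachable states {C}; 7 states remain.
Start with accepting vs non-accepting: {A,B,D,E,F,G} | {H}.
On input a, block {A,B,D,E,F,G} splits into {A,B,D,E,G} and {F}.
On input a, block {A,B,D,E,G} splits into {B,D,G} and {A,E}.
Split {B,D,G} by δ(·,a) → {B,D} and {G}.
Split {B,D} by δ(·,a) → {B} and {D}.
No further refinement is possible. Final partition (6 blocks): {B} | {H} | {F} | {A,E} | {G} | {D}.
E and B end up in different blocks, so they are distinguishable. For instance, the string 'c' is accepted from only B.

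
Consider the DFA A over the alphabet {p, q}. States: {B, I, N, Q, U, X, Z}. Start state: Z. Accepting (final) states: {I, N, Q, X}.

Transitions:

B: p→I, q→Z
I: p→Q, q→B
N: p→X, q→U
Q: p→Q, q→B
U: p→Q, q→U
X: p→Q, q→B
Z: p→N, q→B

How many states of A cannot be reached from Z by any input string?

A breadth-first search from the start state visits every state.

0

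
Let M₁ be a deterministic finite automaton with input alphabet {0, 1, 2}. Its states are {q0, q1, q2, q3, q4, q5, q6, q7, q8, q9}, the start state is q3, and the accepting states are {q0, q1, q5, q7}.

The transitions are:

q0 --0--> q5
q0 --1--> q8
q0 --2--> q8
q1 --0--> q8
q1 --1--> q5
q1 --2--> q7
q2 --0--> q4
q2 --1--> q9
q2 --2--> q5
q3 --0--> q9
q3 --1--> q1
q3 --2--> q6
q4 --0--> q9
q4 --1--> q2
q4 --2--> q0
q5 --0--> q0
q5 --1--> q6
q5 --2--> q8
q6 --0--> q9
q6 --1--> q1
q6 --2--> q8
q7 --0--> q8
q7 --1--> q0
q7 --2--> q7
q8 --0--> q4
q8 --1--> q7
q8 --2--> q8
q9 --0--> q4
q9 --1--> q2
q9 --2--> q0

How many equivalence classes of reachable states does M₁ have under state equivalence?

4

All states are reachable from the start state.
Start with accepting vs non-accepting: {q0,q1,q5,q7} | {q2,q3,q4,q6,q8,q9}.
Refine {q0,q1,q5,q7} on symbol 0: members go to different blocks, giving {q0,q5} and {q1,q7}.
Refine {q2,q3,q4,q6,q8,q9} on symbol 1: members go to different blocks, giving {q2,q4,q9} and {q3,q6,q8}.
The partition is now stable with 4 blocks: {q0,q5} | {q2,q4,q9} | {q1,q7} | {q3,q6,q8}.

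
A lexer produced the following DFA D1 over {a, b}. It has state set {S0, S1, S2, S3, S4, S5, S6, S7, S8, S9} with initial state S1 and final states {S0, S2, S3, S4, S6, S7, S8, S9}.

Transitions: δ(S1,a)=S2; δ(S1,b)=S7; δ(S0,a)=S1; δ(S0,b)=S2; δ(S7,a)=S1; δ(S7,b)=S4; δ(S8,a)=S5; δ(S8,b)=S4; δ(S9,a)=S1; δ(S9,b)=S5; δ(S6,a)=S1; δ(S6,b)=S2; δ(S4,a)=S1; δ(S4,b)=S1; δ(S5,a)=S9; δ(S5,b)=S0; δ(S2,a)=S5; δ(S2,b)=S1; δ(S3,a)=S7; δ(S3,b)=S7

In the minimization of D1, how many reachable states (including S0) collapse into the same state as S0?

First remove the unreachable states {S3,S6,S8}; 7 states remain.
Start with accepting vs non-accepting: {S0,S2,S4,S7,S9} | {S1,S5}.
Split {S0,S2,S4,S7,S9} by δ(·,b) → {S2,S4,S9} and {S0,S7}.
No further refinement is possible. Final partition (3 blocks): {S2,S4,S9} | {S1,S5} | {S0,S7}.
State S0 belongs to the block {S0,S7}, which has 2 states.

2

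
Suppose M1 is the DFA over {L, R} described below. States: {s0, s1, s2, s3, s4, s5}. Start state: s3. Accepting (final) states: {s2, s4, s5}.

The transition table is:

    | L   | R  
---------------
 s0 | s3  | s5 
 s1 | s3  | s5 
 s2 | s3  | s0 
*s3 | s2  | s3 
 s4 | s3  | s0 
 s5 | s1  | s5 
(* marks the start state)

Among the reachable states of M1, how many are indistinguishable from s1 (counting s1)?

2

States {s4} cannot be reached from the start state, so discard them.
P0 = {s2,s5} | {s0,s1,s3}.
Split {s2,s5} by δ(·,R) → {s2} and {s5}.
On input L, block {s0,s1,s3} splits into {s0,s1} and {s3}.
The partition is now stable with 4 blocks: {s2} | {s0,s1} | {s5} | {s3}.
The equivalence class containing s1 is {s0,s1}, of size 2.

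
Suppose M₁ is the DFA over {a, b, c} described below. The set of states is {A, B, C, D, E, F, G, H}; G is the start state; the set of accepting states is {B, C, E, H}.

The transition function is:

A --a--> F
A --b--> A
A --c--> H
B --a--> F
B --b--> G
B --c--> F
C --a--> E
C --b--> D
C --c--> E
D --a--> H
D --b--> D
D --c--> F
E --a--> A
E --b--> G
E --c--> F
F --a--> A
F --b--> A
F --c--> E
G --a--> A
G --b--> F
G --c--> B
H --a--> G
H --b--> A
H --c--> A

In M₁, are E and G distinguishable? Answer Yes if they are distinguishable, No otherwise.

Yes

Reachable states from the start: {A,B,E,F,G,H}. Unreachable: {C,D} — drop them.
Start with accepting vs non-accepting: {B,E,H} | {A,F,G}.
No further refinement is possible. Final partition (2 blocks): {B,E,H} | {A,F,G}.
E and G end up in different blocks, so they are distinguishable. For instance, the string 'ε' is accepted from only E.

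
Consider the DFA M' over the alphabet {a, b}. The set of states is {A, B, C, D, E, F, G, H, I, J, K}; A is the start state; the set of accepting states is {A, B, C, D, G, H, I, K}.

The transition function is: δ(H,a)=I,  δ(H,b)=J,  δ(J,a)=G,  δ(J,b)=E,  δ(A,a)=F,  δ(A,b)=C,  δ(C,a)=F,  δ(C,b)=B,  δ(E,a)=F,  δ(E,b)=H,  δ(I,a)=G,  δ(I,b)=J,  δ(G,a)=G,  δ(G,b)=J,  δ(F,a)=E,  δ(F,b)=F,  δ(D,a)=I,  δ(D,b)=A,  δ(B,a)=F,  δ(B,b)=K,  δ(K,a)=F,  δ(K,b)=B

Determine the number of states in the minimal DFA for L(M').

5

States {D} cannot be reached from the start state, so discard them.
P0 = {A,B,C,G,H,I,K} | {E,F,J}.
Refine {A,B,C,G,H,I,K} on symbol a: members go to different blocks, giving {A,B,C,K} and {G,H,I}.
Refine {E,F,J} on symbol a: members go to different blocks, giving {E,F} and {J}.
On input b, block {E,F} splits into {E} and {F}.
Stable partition: {A,B,C,K} | {E} | {G,H,I} | {J} | {F} — 5 equivalence classes.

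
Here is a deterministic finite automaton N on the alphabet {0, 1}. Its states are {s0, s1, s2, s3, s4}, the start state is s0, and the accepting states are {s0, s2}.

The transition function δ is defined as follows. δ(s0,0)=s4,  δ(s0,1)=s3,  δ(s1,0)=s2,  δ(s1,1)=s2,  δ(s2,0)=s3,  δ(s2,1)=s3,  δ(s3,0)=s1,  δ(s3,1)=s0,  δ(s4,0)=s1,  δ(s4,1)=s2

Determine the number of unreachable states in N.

0

A breadth-first search from the start state visits every state.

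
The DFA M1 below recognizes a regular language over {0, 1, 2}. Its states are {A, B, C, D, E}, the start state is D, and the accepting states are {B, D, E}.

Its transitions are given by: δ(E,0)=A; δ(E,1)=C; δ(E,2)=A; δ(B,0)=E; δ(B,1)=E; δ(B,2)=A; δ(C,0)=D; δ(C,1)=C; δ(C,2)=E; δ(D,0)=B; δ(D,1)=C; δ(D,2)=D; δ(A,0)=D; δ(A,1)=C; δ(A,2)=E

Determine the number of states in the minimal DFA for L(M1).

All states are reachable from the start state.
Initial partition by acceptance: {B,D,E} | {A,C}.
Split {B,D,E} by δ(·,0) → {B,D} and {E}.
Refine {B,D} on symbol 0: members go to different blocks, giving {B} and {D}.
The partition is now stable with 4 blocks: {B} | {A,C} | {E} | {D}.

4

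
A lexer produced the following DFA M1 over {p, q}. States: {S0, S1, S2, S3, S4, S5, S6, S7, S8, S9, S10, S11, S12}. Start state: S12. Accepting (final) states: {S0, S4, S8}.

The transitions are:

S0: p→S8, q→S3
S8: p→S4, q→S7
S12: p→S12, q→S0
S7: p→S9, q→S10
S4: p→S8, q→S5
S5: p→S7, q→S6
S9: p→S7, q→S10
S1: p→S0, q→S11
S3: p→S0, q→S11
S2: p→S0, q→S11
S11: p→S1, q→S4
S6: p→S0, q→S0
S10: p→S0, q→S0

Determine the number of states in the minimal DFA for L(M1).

7

Reachable states from the start: {S0,S1,S3,S4,S5,S6,S7,S8,S9,S10,S11,S12}. Unreachable: {S2} — drop them.
Start with accepting vs non-accepting: {S0,S4,S8} | {S1,S3,S5,S6,S7,S9,S10,S11,S12}.
Split {S1,S3,S5,S6,S7,S9,S10,S11,S12} by δ(·,p) → {S5,S7,S9,S11,S12} and {S1,S3,S6,S10}.
On input q, block {S0,S4,S8} splits into {S4,S8} and {S0}.
On input p, block {S5,S7,S9,S11,S12} splits into {S5,S7,S9,S12} and {S11}.
Split {S5,S7,S9,S12} by δ(·,q) → {S5,S7,S9} and {S12}.
Refine {S1,S3,S6,S10} on symbol q: members go to different blocks, giving {S1,S3} and {S6,S10}.
The partition is now stable with 7 blocks: {S4,S8} | {S5,S7,S9} | {S1,S3} | {S0} | {S11} | {S12} | {S6,S10}.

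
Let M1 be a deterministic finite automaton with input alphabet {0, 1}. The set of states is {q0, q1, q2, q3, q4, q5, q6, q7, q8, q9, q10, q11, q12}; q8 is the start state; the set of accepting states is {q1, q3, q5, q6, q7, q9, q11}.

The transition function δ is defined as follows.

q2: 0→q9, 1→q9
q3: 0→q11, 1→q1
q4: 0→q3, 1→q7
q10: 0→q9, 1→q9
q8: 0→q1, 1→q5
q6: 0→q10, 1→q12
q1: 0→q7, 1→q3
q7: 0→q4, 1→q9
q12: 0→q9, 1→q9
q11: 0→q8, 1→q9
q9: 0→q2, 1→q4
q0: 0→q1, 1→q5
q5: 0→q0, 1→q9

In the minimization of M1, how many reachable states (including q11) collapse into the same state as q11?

States {q6,q10,q12} cannot be reached from the start state, so discard them.
P0 = {q1,q3,q5,q7,q9,q11} | {q0,q2,q4,q8}.
Refine {q1,q3,q5,q7,q9,q11} on symbol 0: members go to different blocks, giving {q5,q7,q9,q11} and {q1,q3}.
Split {q5,q7,q9,q11} by δ(·,1) → {q5,q7,q11} and {q9}.
Split {q0,q2,q4,q8} by δ(·,0) → {q0,q4,q8} and {q2}.
Stable partition: {q5,q7,q11} | {q0,q4,q8} | {q1,q3} | {q9} | {q2} — 5 equivalence classes.
State q11 belongs to the block {q5,q7,q11}, which has 3 states.

3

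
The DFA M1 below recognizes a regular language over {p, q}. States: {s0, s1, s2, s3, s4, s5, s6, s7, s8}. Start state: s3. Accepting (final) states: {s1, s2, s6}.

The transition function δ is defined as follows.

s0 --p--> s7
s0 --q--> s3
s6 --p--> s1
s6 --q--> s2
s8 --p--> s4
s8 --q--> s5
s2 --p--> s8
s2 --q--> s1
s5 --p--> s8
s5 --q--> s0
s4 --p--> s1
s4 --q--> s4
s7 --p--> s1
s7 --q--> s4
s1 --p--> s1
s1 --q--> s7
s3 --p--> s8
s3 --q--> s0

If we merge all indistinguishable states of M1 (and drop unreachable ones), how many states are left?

4

First remove the unreachable states {s2,s6}; 7 states remain.
P0 = {s1} | {s0,s3,s4,s5,s7,s8}.
Refine {s0,s3,s4,s5,s7,s8} on symbol p: members go to different blocks, giving {s0,s3,s5,s8} and {s4,s7}.
Split {s0,s3,s5,s8} by δ(·,p) → {s0,s8} and {s3,s5}.
Stable partition: {s1} | {s0,s8} | {s4,s7} | {s3,s5} — 4 equivalence classes.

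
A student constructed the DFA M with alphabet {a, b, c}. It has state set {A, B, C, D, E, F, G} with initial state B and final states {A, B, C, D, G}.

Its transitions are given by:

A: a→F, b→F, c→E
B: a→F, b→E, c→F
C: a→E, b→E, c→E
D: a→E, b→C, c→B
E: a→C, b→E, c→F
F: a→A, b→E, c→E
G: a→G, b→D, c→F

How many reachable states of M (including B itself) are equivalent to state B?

States {D,G} cannot be reached from the start state, so discard them.
P0 = {A,B,C} | {E,F}.
The partition is now stable with 2 blocks: {A,B,C} | {E,F}.
The equivalence class containing B is {A,B,C}, of size 3.

3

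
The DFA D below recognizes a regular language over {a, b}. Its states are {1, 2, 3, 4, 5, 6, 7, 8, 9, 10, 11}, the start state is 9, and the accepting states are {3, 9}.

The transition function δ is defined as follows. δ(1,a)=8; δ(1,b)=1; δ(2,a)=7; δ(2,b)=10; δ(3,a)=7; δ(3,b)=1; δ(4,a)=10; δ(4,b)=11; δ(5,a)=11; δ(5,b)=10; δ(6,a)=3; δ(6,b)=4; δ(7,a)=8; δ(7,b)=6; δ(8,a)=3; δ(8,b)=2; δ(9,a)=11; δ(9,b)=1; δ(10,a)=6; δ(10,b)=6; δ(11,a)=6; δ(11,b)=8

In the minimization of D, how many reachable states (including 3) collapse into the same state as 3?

States {5} cannot be reached from the start state, so discard them.
Start with accepting vs non-accepting: {3,9} | {1,2,4,6,7,8,10,11}.
Refine {1,2,4,6,7,8,10,11} on symbol a: members go to different blocks, giving {1,2,4,7,10,11} and {6,8}.
Refine {1,2,4,7,10,11} on symbol a: members go to different blocks, giving {1,7,10,11} and {2,4}.
On input b, block {1,7,10,11} splits into {7,10,11} and {1}.
The partition is now stable with 5 blocks: {3,9} | {7,10,11} | {6,8} | {2,4} | {1}.
The equivalence class containing 3 is {3,9}, of size 2.

2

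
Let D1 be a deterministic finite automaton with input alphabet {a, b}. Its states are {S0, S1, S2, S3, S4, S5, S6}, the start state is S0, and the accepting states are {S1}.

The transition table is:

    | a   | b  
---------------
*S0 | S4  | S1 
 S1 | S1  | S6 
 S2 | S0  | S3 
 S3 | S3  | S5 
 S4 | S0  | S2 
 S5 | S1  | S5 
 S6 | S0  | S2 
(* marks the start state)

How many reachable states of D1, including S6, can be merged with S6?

Start with accepting vs non-accepting: {S1} | {S0,S2,S3,S4,S5,S6}.
On input a, block {S0,S2,S3,S4,S5,S6} splits into {S0,S2,S3,S4,S6} and {S5}.
Split {S0,S2,S3,S4,S6} by δ(·,b) → {S2,S4,S6} and {S0} and {S3}.
Refine {S2,S4,S6} on symbol b: members go to different blocks, giving {S4,S6} and {S2}.
No further refinement is possible. Final partition (6 blocks): {S1} | {S4,S6} | {S5} | {S0} | {S3} | {S2}.
State S6 belongs to the block {S4,S6}, which has 2 states.

2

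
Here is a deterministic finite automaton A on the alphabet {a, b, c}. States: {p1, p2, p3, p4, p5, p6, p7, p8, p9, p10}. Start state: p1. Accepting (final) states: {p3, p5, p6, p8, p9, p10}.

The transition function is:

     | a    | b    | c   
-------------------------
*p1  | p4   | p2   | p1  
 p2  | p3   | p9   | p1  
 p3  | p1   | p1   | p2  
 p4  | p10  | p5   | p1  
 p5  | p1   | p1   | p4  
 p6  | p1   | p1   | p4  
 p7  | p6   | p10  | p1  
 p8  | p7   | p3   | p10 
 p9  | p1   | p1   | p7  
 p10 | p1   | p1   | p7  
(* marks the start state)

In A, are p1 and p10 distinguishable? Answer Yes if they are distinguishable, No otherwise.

Yes

Reachable states from the start: {p1,p2,p3,p4,p5,p6,p7,p9,p10}. Unreachable: {p8} — drop them.
Initial partition by acceptance: {p3,p5,p6,p9,p10} | {p1,p2,p4,p7}.
On input a, block {p1,p2,p4,p7} splits into {p2,p4,p7} and {p1}.
No further refinement is possible. Final partition (3 blocks): {p3,p5,p6,p9,p10} | {p2,p4,p7} | {p1}.
p1 and p10 end up in different blocks, so they are distinguishable. For instance, the string 'ε' is accepted from only p10.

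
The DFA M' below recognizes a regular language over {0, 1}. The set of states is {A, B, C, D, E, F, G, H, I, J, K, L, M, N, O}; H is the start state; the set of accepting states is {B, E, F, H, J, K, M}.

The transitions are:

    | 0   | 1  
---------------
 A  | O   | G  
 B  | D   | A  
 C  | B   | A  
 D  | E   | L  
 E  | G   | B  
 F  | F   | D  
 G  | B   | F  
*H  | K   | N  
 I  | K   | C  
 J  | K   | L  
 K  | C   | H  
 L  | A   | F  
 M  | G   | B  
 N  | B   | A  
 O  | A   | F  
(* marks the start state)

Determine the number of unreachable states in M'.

BFS from H reaches {A, B, C, D, E, F, G, H, K, L, N, O}; the 3 state(s) I, J, M are never visited.

3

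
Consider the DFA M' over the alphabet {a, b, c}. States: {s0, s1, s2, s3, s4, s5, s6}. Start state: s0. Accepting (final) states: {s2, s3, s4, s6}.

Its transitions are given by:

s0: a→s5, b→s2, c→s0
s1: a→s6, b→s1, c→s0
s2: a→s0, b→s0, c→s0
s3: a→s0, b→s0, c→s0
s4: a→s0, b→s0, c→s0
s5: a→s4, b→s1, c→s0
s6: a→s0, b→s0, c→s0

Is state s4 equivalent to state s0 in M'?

Reachable states from the start: {s0,s1,s2,s4,s5,s6}. Unreachable: {s3} — drop them.
P0 = {s2,s4,s6} | {s0,s1,s5}.
Refine {s0,s1,s5} on symbol a: members go to different blocks, giving {s1,s5} and {s0}.
The partition is now stable with 3 blocks: {s2,s4,s6} | {s1,s5} | {s0}.
s4 and s0 end up in different blocks, so they are distinguishable. For instance, the string 'ε' is accepted from only s4.

No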